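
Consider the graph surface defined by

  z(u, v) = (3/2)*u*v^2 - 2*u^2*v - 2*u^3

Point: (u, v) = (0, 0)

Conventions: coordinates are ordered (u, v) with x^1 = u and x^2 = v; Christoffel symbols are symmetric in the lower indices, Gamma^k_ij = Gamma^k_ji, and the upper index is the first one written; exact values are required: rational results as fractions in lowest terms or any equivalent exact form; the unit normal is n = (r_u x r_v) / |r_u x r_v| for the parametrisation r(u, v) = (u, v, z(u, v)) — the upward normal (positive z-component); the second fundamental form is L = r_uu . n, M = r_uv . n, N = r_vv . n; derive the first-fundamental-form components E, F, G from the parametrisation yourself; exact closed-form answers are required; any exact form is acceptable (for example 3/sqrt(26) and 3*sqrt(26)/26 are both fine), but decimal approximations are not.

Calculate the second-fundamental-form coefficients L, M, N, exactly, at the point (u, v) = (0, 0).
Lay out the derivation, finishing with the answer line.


z_u = 0, z_v = 0, z_uu = 0, z_uv = 0, z_vv = 0
E = 1, F = 0, G = 1; answer radicand W^2 = 1
unnormalised second-form numerators: l = 0, m = 0, n = 0; L = l/sqrt(1), and similarly M = m/sqrt(W^2), N = n/sqrt(W^2)

Answer: L = 0, M = 0, N = 0


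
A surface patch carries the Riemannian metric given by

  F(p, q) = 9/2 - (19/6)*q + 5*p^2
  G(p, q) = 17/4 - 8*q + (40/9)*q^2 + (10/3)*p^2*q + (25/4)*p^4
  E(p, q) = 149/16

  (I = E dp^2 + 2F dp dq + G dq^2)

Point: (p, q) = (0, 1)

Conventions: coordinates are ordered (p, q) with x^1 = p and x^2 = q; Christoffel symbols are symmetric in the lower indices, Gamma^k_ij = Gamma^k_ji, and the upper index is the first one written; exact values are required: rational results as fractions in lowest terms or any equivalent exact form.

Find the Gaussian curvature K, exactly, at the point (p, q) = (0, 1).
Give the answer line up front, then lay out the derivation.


Answer: K = -1920/2701

E = 149/16, F = 4/3, G = 25/36, EG - F^2 = 2701/576 at the point
E_p = 0, E_q = 0, F_p = 0, F_q = -19/6, G_p = 0, G_q = 8/9
E_qq = 0, F_pq = 0, G_pp = 20/3
Apply the Brioschi formula K = (det M1 - det M2)/(EG - F^2)^2 over the derivative matrices of E, F, G.
M1 = [[-E_qq/2 + F_pq - G_pp/2, E_p/2, F_p - E_q/2], [F_q - G_p/2, E, F], [G_q/2, F, G]] = [[-10/3, 0, 0], [-19/6, 149/16, 4/3], [4/9, 4/3, 25/36]]; det M1 = -13505/864
M2 = [[0, E_q/2, G_p/2], [E_q/2, E, F], [G_p/2, F, G]] = [[0, 0, 0], [0, 149/16, 4/3], [0, 4/3, 25/36]]; det M2 = 0
det M1 - det M2 = -13505/864; K = -13505/864 / (2701/576)^2 = -1920/2701


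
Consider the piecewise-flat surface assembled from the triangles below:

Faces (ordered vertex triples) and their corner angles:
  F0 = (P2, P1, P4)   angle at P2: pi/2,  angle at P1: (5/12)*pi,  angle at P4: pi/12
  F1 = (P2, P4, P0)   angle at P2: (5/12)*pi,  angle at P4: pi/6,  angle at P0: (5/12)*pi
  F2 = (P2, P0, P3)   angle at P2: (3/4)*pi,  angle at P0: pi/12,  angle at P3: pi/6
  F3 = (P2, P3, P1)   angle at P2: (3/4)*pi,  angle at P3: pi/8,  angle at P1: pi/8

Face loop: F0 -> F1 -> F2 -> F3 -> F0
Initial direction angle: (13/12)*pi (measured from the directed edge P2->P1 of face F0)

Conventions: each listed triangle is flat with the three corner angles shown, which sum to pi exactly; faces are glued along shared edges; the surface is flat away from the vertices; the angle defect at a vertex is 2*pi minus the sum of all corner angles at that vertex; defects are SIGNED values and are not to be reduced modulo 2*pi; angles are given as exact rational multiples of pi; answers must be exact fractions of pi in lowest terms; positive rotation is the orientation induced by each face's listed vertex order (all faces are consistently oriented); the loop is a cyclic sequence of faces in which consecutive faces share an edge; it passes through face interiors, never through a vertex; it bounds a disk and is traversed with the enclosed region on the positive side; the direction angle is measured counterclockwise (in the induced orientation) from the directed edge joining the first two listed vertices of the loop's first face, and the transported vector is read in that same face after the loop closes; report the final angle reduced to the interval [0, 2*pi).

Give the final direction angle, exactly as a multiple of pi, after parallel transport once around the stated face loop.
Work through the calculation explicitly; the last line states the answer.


enclosed vertex P2: corner angles sum to (29/12)*pi, defect = 2*pi - (29/12)*pi = (-5/12)*pi
by Gauss-Bonnet the loop rotates the vector by the enclosed defect sum (positive orientation, mod 2*pi)
final angle = (13/12)*pi - (5/12)*pi = (2/3)*pi (mod 2*pi)

Answer: final direction angle = (2/3)*pi


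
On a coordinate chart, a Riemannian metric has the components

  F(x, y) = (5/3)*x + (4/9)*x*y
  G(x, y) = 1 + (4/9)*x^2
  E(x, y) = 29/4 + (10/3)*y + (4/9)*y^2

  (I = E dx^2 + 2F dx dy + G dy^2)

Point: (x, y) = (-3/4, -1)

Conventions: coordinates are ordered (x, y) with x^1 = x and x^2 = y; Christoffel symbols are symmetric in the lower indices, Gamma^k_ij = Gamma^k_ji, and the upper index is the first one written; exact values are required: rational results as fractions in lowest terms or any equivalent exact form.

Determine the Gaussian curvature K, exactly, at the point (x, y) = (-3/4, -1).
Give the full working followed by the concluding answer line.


E = 157/36, F = -11/12, G = 5/4, EG - F^2 = 83/18 at the point
E_x = 0, E_y = 22/9, F_x = 11/9, F_y = -1/3, G_x = -2/3, G_y = 0
E_yy = 8/9, F_xy = 4/9, G_xx = 8/9
By Brioschi, K is (det M1 - det M2) divided by (EG - F^2) squared.
M1 = [[-E_yy/2 + F_xy - G_xx/2, E_x/2, F_x - E_y/2], [F_y - G_x/2, E, F], [G_y/2, F, G]] = [[-4/9, 0, 0], [0, 157/36, -11/12], [0, -11/12, 5/4]]; det M1 = -166/81
M2 = [[0, E_y/2, G_x/2], [E_y/2, E, F], [G_x/2, F, G]] = [[0, 11/9, -1/3], [11/9, 157/36, -11/12], [-1/3, -11/12, 5/4]]; det M2 = -130/81
det M1 - det M2 = -4/9; K = -4/9 / (83/18)^2 = -144/6889

Answer: K = -144/6889


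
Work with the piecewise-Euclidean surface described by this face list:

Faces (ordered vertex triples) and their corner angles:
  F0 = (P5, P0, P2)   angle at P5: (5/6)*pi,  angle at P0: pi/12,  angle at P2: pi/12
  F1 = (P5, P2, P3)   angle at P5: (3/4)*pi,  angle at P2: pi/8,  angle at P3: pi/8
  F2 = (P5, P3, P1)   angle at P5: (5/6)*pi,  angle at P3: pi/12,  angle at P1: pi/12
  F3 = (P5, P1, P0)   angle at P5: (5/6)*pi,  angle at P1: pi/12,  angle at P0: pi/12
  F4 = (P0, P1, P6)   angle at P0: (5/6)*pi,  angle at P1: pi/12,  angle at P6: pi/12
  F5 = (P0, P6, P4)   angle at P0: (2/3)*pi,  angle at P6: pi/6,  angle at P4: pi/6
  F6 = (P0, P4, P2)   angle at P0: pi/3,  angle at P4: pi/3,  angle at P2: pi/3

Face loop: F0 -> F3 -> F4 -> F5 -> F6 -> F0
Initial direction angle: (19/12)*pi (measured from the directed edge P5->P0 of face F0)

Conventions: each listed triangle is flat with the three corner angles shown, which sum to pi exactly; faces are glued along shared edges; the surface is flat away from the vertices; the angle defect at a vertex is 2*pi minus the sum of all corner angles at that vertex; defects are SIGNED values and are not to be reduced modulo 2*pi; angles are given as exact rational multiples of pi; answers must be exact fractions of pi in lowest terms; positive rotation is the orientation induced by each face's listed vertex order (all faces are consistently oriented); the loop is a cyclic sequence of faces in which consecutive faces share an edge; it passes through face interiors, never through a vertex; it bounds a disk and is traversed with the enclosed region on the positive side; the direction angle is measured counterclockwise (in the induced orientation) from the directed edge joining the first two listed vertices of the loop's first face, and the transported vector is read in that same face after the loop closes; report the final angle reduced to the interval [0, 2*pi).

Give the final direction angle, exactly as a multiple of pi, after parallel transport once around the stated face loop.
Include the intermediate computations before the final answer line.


enclosed vertex P0: corner angles sum to 2*pi, defect = 2*pi - 2*pi = 0
by Gauss-Bonnet the loop rotates the vector by the enclosed defect sum (positive orientation, mod 2*pi)
final angle = (19/12)*pi + 0 = (19/12)*pi (mod 2*pi)

Answer: final direction angle = (19/12)*pi


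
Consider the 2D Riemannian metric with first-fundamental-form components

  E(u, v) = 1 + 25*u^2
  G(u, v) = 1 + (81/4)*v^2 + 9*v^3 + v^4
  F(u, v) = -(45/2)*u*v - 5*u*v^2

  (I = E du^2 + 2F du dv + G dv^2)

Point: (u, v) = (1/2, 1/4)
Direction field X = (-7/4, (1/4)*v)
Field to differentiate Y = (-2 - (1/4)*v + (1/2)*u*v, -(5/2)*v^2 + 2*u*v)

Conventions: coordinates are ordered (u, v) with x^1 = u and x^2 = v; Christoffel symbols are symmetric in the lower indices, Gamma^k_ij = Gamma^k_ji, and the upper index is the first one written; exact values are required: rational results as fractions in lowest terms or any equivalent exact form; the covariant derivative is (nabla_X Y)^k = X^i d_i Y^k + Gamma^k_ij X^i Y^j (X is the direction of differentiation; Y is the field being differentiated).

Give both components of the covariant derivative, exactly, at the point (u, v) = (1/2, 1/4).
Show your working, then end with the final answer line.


E = 29/4, F = -95/32, G = 617/256 at the point
E_u = 25, E_v = 0, F_u = -95/16, F_v = -25/2, G_u = 0, G_v = 95/8
EG - F^2 = 2217/256;  g^inv = (256/2217) * [[617/256, 95/32], [95/32, 29/4]]
first-kind symbols [ij,l] = (1/2)(d_i g_jl + d_j g_il - d_l g_ij): [uu,u] = E_u/2 = 25/2, [uu,v] = F_u - E_v/2 = -95/16, [uv,u] = E_v/2 = 0, [uv,v] = G_u/2 = 0, [vv,u] = F_v - G_u/2 = -25/2, [vv,v] = G_v/2 = 95/16
Gamma^u_ij = (G*[ij,u] - F*[ij,v])/(EG - F^2), Gamma^v_ij = (E*[ij,v] - F*[ij,u])/(EG - F^2)
Gamma_uuu = 3200/2217, Gamma_uuv = 0, Gamma_uvv = -3200/2217, Gamma_vuu = -1520/2217, Gamma_vuv = 0, Gamma_vvv = 1520/2217
X = (-7/4, 1/16), Y = (-2, 3/32) at the point

Answer: (nabla_X Y)^u = 342281/70944, (nabla_X Y)^v = -466279/141888


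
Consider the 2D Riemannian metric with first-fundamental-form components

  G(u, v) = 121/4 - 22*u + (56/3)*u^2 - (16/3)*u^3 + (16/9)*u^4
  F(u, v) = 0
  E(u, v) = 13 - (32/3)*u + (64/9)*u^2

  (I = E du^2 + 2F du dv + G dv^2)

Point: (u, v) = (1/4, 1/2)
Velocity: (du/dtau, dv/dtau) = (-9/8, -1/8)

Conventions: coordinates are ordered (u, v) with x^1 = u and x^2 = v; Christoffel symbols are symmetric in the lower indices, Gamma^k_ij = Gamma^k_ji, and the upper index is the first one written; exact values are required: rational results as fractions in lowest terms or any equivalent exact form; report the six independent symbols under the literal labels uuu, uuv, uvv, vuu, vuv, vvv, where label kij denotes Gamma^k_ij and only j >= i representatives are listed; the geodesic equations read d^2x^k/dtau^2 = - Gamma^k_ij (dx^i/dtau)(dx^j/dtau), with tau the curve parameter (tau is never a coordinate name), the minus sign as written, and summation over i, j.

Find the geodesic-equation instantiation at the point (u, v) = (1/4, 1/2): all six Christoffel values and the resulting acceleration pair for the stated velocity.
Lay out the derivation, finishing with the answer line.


E = 97/9, F = 0, G = 3721/144 at the point
E_u = -64/9, E_v = 0, F_u = 0, F_v = 0, G_u = -122/9, G_v = 0
EG - F^2 = 360937/1296;  g^inv = (1296/360937) * [[3721/144, 0], [0, 97/9]]
first-kind symbols [ij,l] = (1/2)(d_i g_jl + d_j g_il - d_l g_ij): [uu,u] = E_u/2 = -32/9, [uu,v] = F_u - E_v/2 = 0, [uv,u] = E_v/2 = 0, [uv,v] = G_u/2 = -61/9, [vv,u] = F_v - G_u/2 = 61/9, [vv,v] = G_v/2 = 0
Gamma^u_ij = (G*[ij,u] - F*[ij,v])/(EG - F^2), Gamma^v_ij = (E*[ij,v] - F*[ij,u])/(EG - F^2)
Gamma_uuu = -32/97, Gamma_uuv = 0, Gamma_uvv = 61/97, Gamma_vuu = 0, Gamma_vuv = -16/61, Gamma_vvv = 0
d^2u/dtau^2 = -(Gamma_uuu*(-9/8)^2 + 2*Gamma_uuv*(-9/8)*(-1/8) + Gamma_uvv*(-1/8)^2) = 2531/6208
d^2v/dtau^2 = -(Gamma_vuu*(-9/8)^2 + 2*Gamma_vuv*(-9/8)*(-1/8) + Gamma_vvv*(-1/8)^2) = 9/122

Answer: Gamma_uuu = -32/97, Gamma_uuv = 0, Gamma_uvv = 61/97, Gamma_vuu = 0, Gamma_vuv = -16/61, Gamma_vvv = 0; accelerations (d^2u/dtau^2, d^2v/dtau^2) = (2531/6208, 9/122)


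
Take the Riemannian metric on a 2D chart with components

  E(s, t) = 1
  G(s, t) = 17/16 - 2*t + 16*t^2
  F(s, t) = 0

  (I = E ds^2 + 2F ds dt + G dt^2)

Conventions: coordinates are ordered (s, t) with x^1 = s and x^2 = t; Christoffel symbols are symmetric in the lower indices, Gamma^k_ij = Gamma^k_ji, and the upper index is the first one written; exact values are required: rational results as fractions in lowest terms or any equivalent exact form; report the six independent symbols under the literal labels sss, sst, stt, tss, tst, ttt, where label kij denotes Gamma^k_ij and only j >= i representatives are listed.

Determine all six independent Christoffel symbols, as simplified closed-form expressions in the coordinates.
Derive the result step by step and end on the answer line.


E = 1; F = 0; G = 17/16 - 2*t + 16*t^2
Gamma^k_ij = (1/2) g^{kl} (d_i g_jl + d_j g_il - d_l g_ij), with g^inv = (1/(EG-F^2)) [[G, -F], [-F, E]]
first partials: E_s = 0, E_t = 0, F_s = 0, F_t = 0, G_s = 0, G_t = -2 + 32*t
D = EG - F^2 = 17/16 - 2*t + 16*t^2
expanded: Gamma^s_ss = (G E_s - 2F F_s + F E_t)/(2D), Gamma^s_st = (G E_t - F G_s)/(2D), Gamma^s_tt = (2G F_t - G G_s - F G_t)/(2D), Gamma^t_ss = (2E F_s - E E_t - F E_s)/(2D), Gamma^t_st = (E G_s - F E_t)/(2D), Gamma^t_tt = (E G_t - 2F F_t + F G_s)/(2D); substitute and cancel common factors

Answer: Gamma_sss = 0, Gamma_sst = 0, Gamma_stt = 0, Gamma_tss = 0, Gamma_tst = 0, Gamma_ttt = (256*t - 16)/(256*t^2 - 32*t + 17)


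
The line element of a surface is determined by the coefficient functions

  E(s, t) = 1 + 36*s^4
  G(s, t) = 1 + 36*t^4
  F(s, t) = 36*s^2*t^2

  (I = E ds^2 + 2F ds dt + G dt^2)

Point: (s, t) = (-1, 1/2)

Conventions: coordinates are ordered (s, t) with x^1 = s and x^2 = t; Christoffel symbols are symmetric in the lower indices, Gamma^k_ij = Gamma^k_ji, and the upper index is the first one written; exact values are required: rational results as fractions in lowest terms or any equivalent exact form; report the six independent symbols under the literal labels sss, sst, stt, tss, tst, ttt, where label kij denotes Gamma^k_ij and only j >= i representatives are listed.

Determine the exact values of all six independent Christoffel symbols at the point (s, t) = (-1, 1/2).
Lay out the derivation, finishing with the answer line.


E = 37, F = 9, G = 13/4 at the point
E_s = -144, E_t = 0, F_s = -18, F_t = 36, G_s = 0, G_t = 18
EG - F^2 = 157/4;  g^inv = (4/157) * [[13/4, -9], [-9, 37]]
first-kind symbols [ij,l] = (1/2)(d_i g_jl + d_j g_il - d_l g_ij): [ss,s] = E_s/2 = -72, [ss,t] = F_s - E_t/2 = -18, [st,s] = E_t/2 = 0, [st,t] = G_s/2 = 0, [tt,s] = F_t - G_s/2 = 36, [tt,t] = G_t/2 = 9
Gamma^s_ij = (G*[ij,s] - F*[ij,t])/(EG - F^2), Gamma^t_ij = (E*[ij,t] - F*[ij,s])/(EG - F^2)

Answer: Gamma_sss = -288/157, Gamma_sst = 0, Gamma_stt = 144/157, Gamma_tss = -72/157, Gamma_tst = 0, Gamma_ttt = 36/157


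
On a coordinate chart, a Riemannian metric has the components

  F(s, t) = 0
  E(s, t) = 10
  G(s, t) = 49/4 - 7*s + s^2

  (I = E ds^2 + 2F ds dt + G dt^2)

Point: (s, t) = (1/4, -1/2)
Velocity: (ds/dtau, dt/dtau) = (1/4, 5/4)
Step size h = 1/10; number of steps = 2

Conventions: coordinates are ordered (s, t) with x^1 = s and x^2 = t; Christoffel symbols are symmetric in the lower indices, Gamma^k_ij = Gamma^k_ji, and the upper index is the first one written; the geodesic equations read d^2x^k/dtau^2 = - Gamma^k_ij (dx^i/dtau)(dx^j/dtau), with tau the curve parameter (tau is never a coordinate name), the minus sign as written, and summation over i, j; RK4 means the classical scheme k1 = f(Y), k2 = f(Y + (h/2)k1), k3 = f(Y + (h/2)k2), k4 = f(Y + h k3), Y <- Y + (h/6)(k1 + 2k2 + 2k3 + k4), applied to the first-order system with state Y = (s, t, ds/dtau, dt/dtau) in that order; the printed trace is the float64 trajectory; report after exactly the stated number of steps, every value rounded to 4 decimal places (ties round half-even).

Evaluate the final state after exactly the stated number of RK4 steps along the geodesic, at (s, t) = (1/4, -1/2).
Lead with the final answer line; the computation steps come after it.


Answer: s = 0.2897, t = -0.2466, ds/dtau = 0.1464, dt/dtau = 1.2811

f(Y) = (ds/dtau, dt/dtau, -Gamma^s_ij Y'^i Y'^j, -Gamma^t_ij Y'^i Y'^j) with the Gammas evaluated at the stage position; h = 0.100000; intermediate values shown to 6 dp
step 0: s = 0.2500, t = -0.5000, ds/dtau = 0.2500, dt/dtau = 1.2500
step 1:
  k1: at (s, t) = (0.250000, -0.500000), (ds/dtau, dt/dtau) = (0.250000, 1.250000); Gamma_sss = 0.000000, Gamma_sst = 0.000000, Gamma_stt = 0.325000, Gamma_tss = 0.000000, Gamma_tst = -0.307692, Gamma_ttt = 0.000000; k1 = (0.250000, 1.250000, -0.507812, 0.192308)
  k2: at (s, t) = (0.262500, -0.437500), (ds/dtau, dt/dtau) = (0.224609, 1.259615); Gamma_sss = 0.000000, Gamma_sst = 0.000000, Gamma_stt = 0.323750, Gamma_tss = 0.000000, Gamma_tst = -0.308880, Gamma_ttt = 0.000000; k2 = (0.224609, 1.259615, -0.513672, 0.174778)
  k3: at (s, t) = (0.261230, -0.437019), (ds/dtau, dt/dtau) = (0.224316, 1.258739); Gamma_sss = 0.000000, Gamma_sst = 0.000000, Gamma_stt = 0.323877, Gamma_tss = 0.000000, Gamma_tst = -0.308759, Gamma_ttt = 0.000000; k3 = (0.224316, 1.258739, -0.513158, 0.174360)
  k4: at (s, t) = (0.272432, -0.374126), (ds/dtau, dt/dtau) = (0.198684, 1.267436); Gamma_sss = 0.000000, Gamma_sst = 0.000000, Gamma_stt = 0.322757, Gamma_tss = 0.000000, Gamma_tst = -0.309831, Gamma_ttt = 0.000000; k4 = (0.198684, 1.267436, -0.518475, 0.156043)
  Y <- Y + (h/6)(k1 + 2k2 + 2k3 + k4): s = 0.2724, t = -0.3741, ds/dtau = 0.1987, dt/dtau = 1.2674
step 2:
  k1: at (s, t) = (0.272442, -0.374098), (ds/dtau, dt/dtau) = (0.198668, 1.267444); Gamma_sss = 0.000000, Gamma_sst = 0.000000, Gamma_stt = 0.322756, Gamma_tss = 0.000000, Gamma_tst = -0.309832, Gamma_ttt = 0.000000; k1 = (0.198668, 1.267444, -0.518479, 0.156031)
  k2: at (s, t) = (0.282376, -0.310725), (ds/dtau, dt/dtau) = (0.172744, 1.275245); Gamma_sss = 0.000000, Gamma_sst = 0.000000, Gamma_stt = 0.321762, Gamma_tss = 0.000000, Gamma_tst = -0.310788, Gamma_ttt = 0.000000; k2 = (0.172744, 1.275245, -0.523266, 0.136927)
  k3: at (s, t) = (0.281079, -0.310335), (ds/dtau, dt/dtau) = (0.172504, 1.274290); Gamma_sss = 0.000000, Gamma_sst = 0.000000, Gamma_stt = 0.321892, Gamma_tss = 0.000000, Gamma_tst = -0.310663, Gamma_ttt = 0.000000; k3 = (0.172504, 1.274290, -0.522693, 0.136580)
  k4: at (s, t) = (0.289693, -0.246669), (ds/dtau, dt/dtau) = (0.146398, 1.281102); Gamma_sss = 0.000000, Gamma_sst = 0.000000, Gamma_stt = 0.321031, Gamma_tss = 0.000000, Gamma_tst = -0.311497, Gamma_ttt = 0.000000; k4 = (0.146398, 1.281102, -0.526883, 0.116843)
  Y <- Y + (h/6)(k1 + 2k2 + 2k3 + k4): s = 0.2897, t = -0.2466, ds/dtau = 0.1464, dt/dtau = 1.2811


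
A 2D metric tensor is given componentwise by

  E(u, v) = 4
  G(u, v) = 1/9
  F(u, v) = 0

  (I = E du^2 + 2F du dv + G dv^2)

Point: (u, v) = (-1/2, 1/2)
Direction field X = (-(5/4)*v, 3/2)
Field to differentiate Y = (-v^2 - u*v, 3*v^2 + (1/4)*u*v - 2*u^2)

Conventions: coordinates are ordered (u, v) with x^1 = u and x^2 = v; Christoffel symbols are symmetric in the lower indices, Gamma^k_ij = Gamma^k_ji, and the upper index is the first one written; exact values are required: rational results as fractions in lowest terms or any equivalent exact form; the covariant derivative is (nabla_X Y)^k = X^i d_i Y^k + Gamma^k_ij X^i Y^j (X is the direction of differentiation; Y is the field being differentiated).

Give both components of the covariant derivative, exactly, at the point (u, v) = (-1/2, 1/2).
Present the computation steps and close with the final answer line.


E = 4, F = 0, G = 1/9 at the point
E_u = 0, E_v = 0, F_u = 0, F_v = 0, G_u = 0, G_v = 0
EG - F^2 = 4/9;  g^inv = (9/4) * [[1/9, 0], [0, 4]]
first-kind symbols [ij,l] = (1/2)(d_i g_jl + d_j g_il - d_l g_ij): [uu,u] = E_u/2 = 0, [uu,v] = F_u - E_v/2 = 0, [uv,u] = E_v/2 = 0, [uv,v] = G_u/2 = 0, [vv,u] = F_v - G_u/2 = 0, [vv,v] = G_v/2 = 0
Gamma^u_ij = (G*[ij,u] - F*[ij,v])/(EG - F^2), Gamma^v_ij = (E*[ij,v] - F*[ij,u])/(EG - F^2)
Gamma_uuu = 0, Gamma_uuv = 0, Gamma_uvv = 0, Gamma_vuu = 0, Gamma_vuv = 0, Gamma_vvv = 0
X = (-5/8, 3/2), Y = (0, 3/16) at the point

Answer: (nabla_X Y)^u = -7/16, (nabla_X Y)^v = 191/64


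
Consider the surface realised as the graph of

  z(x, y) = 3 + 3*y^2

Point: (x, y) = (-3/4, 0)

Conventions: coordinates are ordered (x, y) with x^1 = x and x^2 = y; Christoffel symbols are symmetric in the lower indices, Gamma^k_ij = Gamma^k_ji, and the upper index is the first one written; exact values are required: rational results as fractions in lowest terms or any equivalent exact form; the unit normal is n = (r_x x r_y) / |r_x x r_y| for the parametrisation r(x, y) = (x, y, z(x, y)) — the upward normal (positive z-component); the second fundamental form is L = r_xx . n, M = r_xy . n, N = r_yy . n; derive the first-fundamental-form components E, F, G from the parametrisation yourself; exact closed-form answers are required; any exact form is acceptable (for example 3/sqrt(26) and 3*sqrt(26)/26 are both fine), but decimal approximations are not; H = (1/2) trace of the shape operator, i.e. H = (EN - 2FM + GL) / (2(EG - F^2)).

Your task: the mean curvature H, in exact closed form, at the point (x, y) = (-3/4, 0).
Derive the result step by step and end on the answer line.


z_x = 0, z_y = 0, z_xx = 0, z_xy = 0, z_yy = 6
E = 1, F = 0, G = 1; answer radicand W^2 = 1
unnormalised second-form numerators: l = 0, m = 0, n = 6; L = l/sqrt(1), and similarly M = m/sqrt(W^2), N = n/sqrt(W^2)
H = (E*n - 2*F*m + G*l) / (2*(EG - F^2)*sqrt(W^2)); E*n - 2*F*m + G*l = 6, EG - F^2 = 1, so H = (3)/sqrt(1)

Answer: H = 3


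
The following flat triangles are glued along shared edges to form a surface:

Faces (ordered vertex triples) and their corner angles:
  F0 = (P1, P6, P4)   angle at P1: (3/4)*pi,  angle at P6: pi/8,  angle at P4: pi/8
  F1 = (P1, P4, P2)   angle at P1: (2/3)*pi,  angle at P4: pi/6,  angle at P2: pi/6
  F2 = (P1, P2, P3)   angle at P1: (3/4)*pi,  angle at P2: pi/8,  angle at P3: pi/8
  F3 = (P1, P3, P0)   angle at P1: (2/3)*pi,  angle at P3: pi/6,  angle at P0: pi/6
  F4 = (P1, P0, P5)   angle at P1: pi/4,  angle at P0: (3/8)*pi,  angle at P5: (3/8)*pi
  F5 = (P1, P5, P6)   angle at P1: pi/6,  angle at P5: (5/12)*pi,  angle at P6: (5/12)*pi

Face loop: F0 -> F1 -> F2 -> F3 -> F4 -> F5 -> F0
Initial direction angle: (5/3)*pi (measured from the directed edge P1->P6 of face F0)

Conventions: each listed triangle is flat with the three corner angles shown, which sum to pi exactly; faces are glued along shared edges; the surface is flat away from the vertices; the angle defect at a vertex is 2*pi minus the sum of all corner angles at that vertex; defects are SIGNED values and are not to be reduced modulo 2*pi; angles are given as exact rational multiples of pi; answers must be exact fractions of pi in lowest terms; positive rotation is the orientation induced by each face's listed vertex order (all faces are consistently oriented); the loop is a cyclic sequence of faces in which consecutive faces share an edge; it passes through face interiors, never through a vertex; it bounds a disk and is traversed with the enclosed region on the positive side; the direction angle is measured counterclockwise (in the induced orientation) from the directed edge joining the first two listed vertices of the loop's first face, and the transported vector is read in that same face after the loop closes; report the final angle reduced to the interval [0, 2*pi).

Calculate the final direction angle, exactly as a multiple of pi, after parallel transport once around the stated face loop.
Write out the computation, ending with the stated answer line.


enclosed vertex P1: corner angles sum to (13/4)*pi, defect = 2*pi - (13/4)*pi = (-5/4)*pi
final direction = starting direction + enclosed defect total, reduced mod 2*pi (induced orientation)
final angle = (5/3)*pi - (5/4)*pi = (5/12)*pi (mod 2*pi)

Answer: final direction angle = (5/12)*pi


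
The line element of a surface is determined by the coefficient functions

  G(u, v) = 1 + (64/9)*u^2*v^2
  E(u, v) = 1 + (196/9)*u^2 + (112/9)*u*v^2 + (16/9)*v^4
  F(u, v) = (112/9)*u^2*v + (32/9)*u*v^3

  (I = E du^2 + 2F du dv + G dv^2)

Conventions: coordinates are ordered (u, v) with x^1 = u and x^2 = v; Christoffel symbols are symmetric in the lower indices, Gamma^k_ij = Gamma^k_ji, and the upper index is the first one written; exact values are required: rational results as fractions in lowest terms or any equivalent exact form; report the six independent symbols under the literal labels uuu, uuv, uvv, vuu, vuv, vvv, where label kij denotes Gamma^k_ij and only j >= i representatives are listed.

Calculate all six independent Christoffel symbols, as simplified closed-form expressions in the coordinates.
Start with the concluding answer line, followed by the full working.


Answer: Gamma_uuu = (196*u + 56*v^2)/(64*u^2*v^2 + 196*u^2 + 112*u*v^2 + 16*v^4 + 9), Gamma_uuv = (112*u*v + 32*v^3)/(64*u^2*v^2 + 196*u^2 + 112*u*v^2 + 16*v^4 + 9), Gamma_uvv = (112*u^2 + 32*u*v^2)/(64*u^2*v^2 + 196*u^2 + 112*u*v^2 + 16*v^4 + 9), Gamma_vuu = 112*u*v/(64*u^2*v^2 + 196*u^2 + 112*u*v^2 + 16*v^4 + 9), Gamma_vuv = 64*u*v^2/(64*u^2*v^2 + 196*u^2 + 112*u*v^2 + 16*v^4 + 9), Gamma_vvv = 64*u^2*v/(64*u^2*v^2 + 196*u^2 + 112*u*v^2 + 16*v^4 + 9)

E = 1 + (196/9)*u^2 + (112/9)*u*v^2 + (16/9)*v^4; F = (112/9)*u^2*v + (32/9)*u*v^3; G = 1 + (64/9)*u^2*v^2
Gamma^k_ij = (1/2) g^{kl} (d_i g_jl + d_j g_il - d_l g_ij), with g^inv = (1/(EG-F^2)) [[G, -F], [-F, E]]
first partials: E_u = (392/9)*u + (112/9)*v^2, E_v = (224/9)*u*v + (64/9)*v^3, F_u = (224/9)*u*v + (32/9)*v^3, F_v = (112/9)*u^2 + (32/3)*u*v^2, G_u = (128/9)*u*v^2, G_v = (128/9)*u^2*v
D = EG - F^2 = 1 + (196/9)*u^2 + (112/9)*u*v^2 + (16/9)*v^4 + (64/9)*u^2*v^2
expanded: Gamma^u_uu = (G E_u - 2F F_u + F E_v)/(2D), Gamma^u_uv = (G E_v - F G_u)/(2D), Gamma^u_vv = (2G F_v - G G_u - F G_v)/(2D), Gamma^v_uu = (2E F_u - E E_v - F E_u)/(2D), Gamma^v_uv = (E G_u - F E_v)/(2D), Gamma^v_vv = (E G_v - 2F F_v + F G_u)/(2D); substitute and cancel common factors


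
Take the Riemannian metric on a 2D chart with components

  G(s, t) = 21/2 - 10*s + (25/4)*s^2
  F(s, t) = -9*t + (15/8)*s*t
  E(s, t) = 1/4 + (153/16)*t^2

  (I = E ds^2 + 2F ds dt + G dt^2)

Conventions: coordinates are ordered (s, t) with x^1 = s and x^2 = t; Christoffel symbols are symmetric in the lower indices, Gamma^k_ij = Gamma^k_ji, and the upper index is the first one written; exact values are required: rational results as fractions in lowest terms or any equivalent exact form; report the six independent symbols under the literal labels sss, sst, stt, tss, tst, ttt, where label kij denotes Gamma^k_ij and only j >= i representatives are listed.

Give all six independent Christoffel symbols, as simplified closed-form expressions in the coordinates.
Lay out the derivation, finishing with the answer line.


E = 1/4 + (153/16)*t^2; F = -9*t + (15/8)*s*t; G = 21/2 - 10*s + (25/4)*s^2
Gamma^k_ij = (1/2) g^{kl} (d_i g_jl + d_j g_il - d_l g_ij), with g^inv = (1/(EG-F^2)) [[G, -F], [-F, E]]
first partials: E_s = 0, E_t = (153/8)*t, F_s = (15/8)*t, F_t = -9 + (15/8)*s, G_s = -10 + (25/2)*s, G_t = 0
D = EG - F^2 = 21/8 - (5/2)*s + (621/32)*t^2 + (25/16)*s^2 - (495/8)*s*t^2 + (225/4)*s^2*t^2
expanded: Gamma^s_ss = (G E_s - 2F F_s + F E_t)/(2D), Gamma^s_st = (G E_t - F G_s)/(2D), Gamma^s_tt = (2G F_t - G G_s - F G_t)/(2D), Gamma^t_ss = (2E F_s - E E_t - F E_s)/(2D), Gamma^t_st = (E G_s - F E_t)/(2D), Gamma^t_tt = (E G_t - 2F F_t + F G_s)/(2D); substitute and cancel common factors

Answer: Gamma_sss = (1845*s*t^2 - 8856*t^2)/(7200*s^2*t^2 + 200*s^2 - 7920*s*t^2 - 320*s + 2484*t^2 + 336), Gamma_sst = (3075*s^2*t - 1920*s*t + 3546*t)/(3600*s^2*t^2 + 100*s^2 - 3960*s*t^2 - 160*s + 1242*t^2 + 168), Gamma_stt = (-875*s^3 + 600*s^2 - 190*s - 1344)/(1800*s^2*t^2 + 50*s^2 - 1980*s*t^2 - 80*s + 621*t^2 + 84), Gamma_tss = (-18819*t^3 - 492*t)/(14400*s^2*t^2 + 400*s^2 - 15840*s*t^2 - 640*s + 4968*t^2 + 672), Gamma_tst = (5355*s*t^2 + 200*s + 4896*t^2 - 160)/(7200*s^2*t^2 + 200*s^2 - 7920*s*t^2 - 320*s + 2484*t^2 + 336), Gamma_ttt = (525*s^2*t - 2040*s*t - 2304*t)/(3600*s^2*t^2 + 100*s^2 - 3960*s*t^2 - 160*s + 1242*t^2 + 168)


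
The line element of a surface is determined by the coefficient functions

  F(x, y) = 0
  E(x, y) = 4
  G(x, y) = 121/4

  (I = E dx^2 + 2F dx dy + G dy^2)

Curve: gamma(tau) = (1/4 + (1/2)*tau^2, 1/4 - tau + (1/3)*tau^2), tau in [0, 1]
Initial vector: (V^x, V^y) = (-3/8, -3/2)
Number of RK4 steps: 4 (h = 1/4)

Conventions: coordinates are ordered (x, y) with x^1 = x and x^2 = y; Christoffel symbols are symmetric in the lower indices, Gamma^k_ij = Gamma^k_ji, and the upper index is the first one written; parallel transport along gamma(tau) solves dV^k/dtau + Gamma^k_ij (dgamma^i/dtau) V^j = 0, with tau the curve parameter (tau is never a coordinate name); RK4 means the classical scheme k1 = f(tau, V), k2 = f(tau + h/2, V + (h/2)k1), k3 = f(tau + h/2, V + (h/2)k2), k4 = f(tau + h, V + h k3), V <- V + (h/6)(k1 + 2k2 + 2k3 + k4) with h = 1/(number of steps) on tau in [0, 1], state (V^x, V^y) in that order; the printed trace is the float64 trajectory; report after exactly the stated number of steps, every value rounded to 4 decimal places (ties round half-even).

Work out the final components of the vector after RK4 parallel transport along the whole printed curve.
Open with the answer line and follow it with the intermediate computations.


Answer: V^x = -0.3750, V^y = -1.5000

gamma'(tau) = (tau, -1 + (2/3)*tau); f(tau, V)^k = -Gamma^k_ij(gamma(tau)) gamma'^i(tau) V^j; h = 1/4; intermediate values shown to 6 dp
curve data and Christoffel symbols at the stage parameters:
  tau = 0.000000: gamma = (0.250000, 0.250000), gamma' = (0.000000, -1.000000); Gamma_xxx = 0.000000, Gamma_xxy = 0.000000, Gamma_xyy = 0.000000, Gamma_yxx = 0.000000, Gamma_yxy = 0.000000, Gamma_yyy = 0.000000
  tau = 0.125000: gamma = (0.257812, 0.130208), gamma' = (0.125000, -0.916667); Gamma_xxx = 0.000000, Gamma_xxy = 0.000000, Gamma_xyy = 0.000000, Gamma_yxx = 0.000000, Gamma_yxy = 0.000000, Gamma_yyy = 0.000000
  tau = 0.250000: gamma = (0.281250, 0.020833), gamma' = (0.250000, -0.833333); Gamma_xxx = 0.000000, Gamma_xxy = 0.000000, Gamma_xyy = 0.000000, Gamma_yxx = 0.000000, Gamma_yxy = 0.000000, Gamma_yyy = 0.000000
  tau = 0.375000: gamma = (0.320312, -0.078125), gamma' = (0.375000, -0.750000); Gamma_xxx = 0.000000, Gamma_xxy = 0.000000, Gamma_xyy = 0.000000, Gamma_yxx = 0.000000, Gamma_yxy = 0.000000, Gamma_yyy = 0.000000
  tau = 0.500000: gamma = (0.375000, -0.166667), gamma' = (0.500000, -0.666667); Gamma_xxx = 0.000000, Gamma_xxy = 0.000000, Gamma_xyy = 0.000000, Gamma_yxx = 0.000000, Gamma_yxy = 0.000000, Gamma_yyy = 0.000000
  tau = 0.625000: gamma = (0.445312, -0.244792), gamma' = (0.625000, -0.583333); Gamma_xxx = 0.000000, Gamma_xxy = 0.000000, Gamma_xyy = 0.000000, Gamma_yxx = 0.000000, Gamma_yxy = 0.000000, Gamma_yyy = 0.000000
  tau = 0.750000: gamma = (0.531250, -0.312500), gamma' = (0.750000, -0.500000); Gamma_xxx = 0.000000, Gamma_xxy = 0.000000, Gamma_xyy = 0.000000, Gamma_yxx = 0.000000, Gamma_yxy = 0.000000, Gamma_yyy = 0.000000
  tau = 0.875000: gamma = (0.632812, -0.369792), gamma' = (0.875000, -0.416667); Gamma_xxx = 0.000000, Gamma_xxy = 0.000000, Gamma_xyy = 0.000000, Gamma_yxx = 0.000000, Gamma_yxy = 0.000000, Gamma_yyy = 0.000000
  tau = 1.000000: gamma = (0.750000, -0.416667), gamma' = (1.000000, -0.333333); Gamma_xxx = 0.000000, Gamma_xxy = 0.000000, Gamma_xyy = 0.000000, Gamma_yxx = 0.000000, Gamma_yxy = 0.000000, Gamma_yyy = 0.000000
step 0: V^x = -0.3750, V^y = -1.5000
step 1: k1 = (0.000000, 0.000000), k2 = (0.000000, 0.000000), k3 = (0.000000, 0.000000), k4 = (0.000000, 0.000000); V <- V + (h/6)(k1 + 2k2 + 2k3 + k4): V^x = -0.3750, V^y = -1.5000
step 2: k1 = (0.000000, 0.000000), k2 = (0.000000, 0.000000), k3 = (0.000000, 0.000000), k4 = (0.000000, 0.000000); V <- V + (h/6)(k1 + 2k2 + 2k3 + k4): V^x = -0.3750, V^y = -1.5000
step 3: k1 = (0.000000, 0.000000), k2 = (0.000000, 0.000000), k3 = (0.000000, 0.000000), k4 = (0.000000, 0.000000); V <- V + (h/6)(k1 + 2k2 + 2k3 + k4): V^x = -0.3750, V^y = -1.5000
step 4: k1 = (0.000000, 0.000000), k2 = (0.000000, 0.000000), k3 = (0.000000, 0.000000), k4 = (0.000000, 0.000000); V <- V + (h/6)(k1 + 2k2 + 2k3 + k4): V^x = -0.3750, V^y = -1.5000


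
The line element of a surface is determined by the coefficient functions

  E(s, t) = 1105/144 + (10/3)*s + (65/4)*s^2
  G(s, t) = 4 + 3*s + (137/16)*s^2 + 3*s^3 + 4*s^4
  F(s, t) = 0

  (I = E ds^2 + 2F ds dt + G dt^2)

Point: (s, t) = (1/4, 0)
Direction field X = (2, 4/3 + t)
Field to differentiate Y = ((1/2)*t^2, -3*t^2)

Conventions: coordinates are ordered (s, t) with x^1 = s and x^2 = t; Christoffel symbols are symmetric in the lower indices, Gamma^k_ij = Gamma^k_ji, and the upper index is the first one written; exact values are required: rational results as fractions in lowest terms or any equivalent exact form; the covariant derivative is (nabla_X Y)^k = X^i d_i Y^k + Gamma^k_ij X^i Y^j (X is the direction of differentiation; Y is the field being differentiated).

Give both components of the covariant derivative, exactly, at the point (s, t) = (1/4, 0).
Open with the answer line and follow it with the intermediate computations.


Answer: (nabla_X Y)^s = 0, (nabla_X Y)^t = 0

E = 5485/576, F = 0, G = 1369/256 at the point
E_s = 275/24, E_t = 0, F_s = 0, F_t = 0, G_s = 259/32, G_t = 0
EG - F^2 = 7508965/147456;  g^inv = (147456/7508965) * [[1369/256, 0], [0, 5485/576]]
first-kind symbols [ij,l] = (1/2)(d_i g_jl + d_j g_il - d_l g_ij): [ss,s] = E_s/2 = 275/48, [ss,t] = F_s - E_t/2 = 0, [st,s] = E_t/2 = 0, [st,t] = G_s/2 = 259/64, [tt,s] = F_t - G_s/2 = -259/64, [tt,t] = G_t/2 = 0
Gamma^s_ij = (G*[ij,s] - F*[ij,t])/(EG - F^2), Gamma^t_ij = (E*[ij,t] - F*[ij,s])/(EG - F^2)
Gamma_sss = 660/1097, Gamma_sst = 0, Gamma_stt = -2331/5485, Gamma_tss = 0, Gamma_tst = 28/37, Gamma_ttt = 0
X = (2, 4/3), Y = (0, 0) at the point


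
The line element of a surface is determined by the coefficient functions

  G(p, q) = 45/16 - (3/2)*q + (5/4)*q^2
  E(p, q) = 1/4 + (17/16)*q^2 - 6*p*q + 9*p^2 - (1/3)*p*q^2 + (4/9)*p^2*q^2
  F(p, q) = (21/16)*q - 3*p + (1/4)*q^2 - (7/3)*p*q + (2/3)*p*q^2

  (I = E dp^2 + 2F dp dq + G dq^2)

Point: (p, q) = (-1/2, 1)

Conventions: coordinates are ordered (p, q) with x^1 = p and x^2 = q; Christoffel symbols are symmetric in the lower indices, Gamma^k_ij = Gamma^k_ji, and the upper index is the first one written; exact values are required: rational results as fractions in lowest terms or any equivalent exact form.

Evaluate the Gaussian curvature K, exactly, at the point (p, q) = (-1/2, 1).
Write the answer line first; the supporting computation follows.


Answer: K = 381183/458329

E = 985/144, F = 187/48, G = 41/16, EG - F^2 = 677/288 at the point
E_p = -142/9, E_q = 409/72, F_p = -14/3, F_q = 37/16, G_p = 0, G_q = 1
E_qq = 193/72, F_pq = -1, G_pp = 0
Using the Brioschi determinant formula for K from the metric derivatives:
M1 = [[-E_qq/2 + F_pq - G_pp/2, E_p/2, F_p - E_q/2], [F_q - G_p/2, E, F], [G_q/2, F, G]] = [[-337/144, -71/9, -1081/144], [37/16, 985/144, 187/48], [1/2, 187/48, 41/16]]; det M1 = -5333789/331776
M2 = [[0, E_q/2, G_p/2], [E_q/2, E, F], [G_p/2, F, G]] = [[0, 409/144, 0], [409/144, 985/144, 187/48], [0, 187/48, 41/16]]; det M2 = -6858521/331776
det M1 - det M2 = 127061/27648; K = 127061/27648 / (677/288)^2 = 381183/458329


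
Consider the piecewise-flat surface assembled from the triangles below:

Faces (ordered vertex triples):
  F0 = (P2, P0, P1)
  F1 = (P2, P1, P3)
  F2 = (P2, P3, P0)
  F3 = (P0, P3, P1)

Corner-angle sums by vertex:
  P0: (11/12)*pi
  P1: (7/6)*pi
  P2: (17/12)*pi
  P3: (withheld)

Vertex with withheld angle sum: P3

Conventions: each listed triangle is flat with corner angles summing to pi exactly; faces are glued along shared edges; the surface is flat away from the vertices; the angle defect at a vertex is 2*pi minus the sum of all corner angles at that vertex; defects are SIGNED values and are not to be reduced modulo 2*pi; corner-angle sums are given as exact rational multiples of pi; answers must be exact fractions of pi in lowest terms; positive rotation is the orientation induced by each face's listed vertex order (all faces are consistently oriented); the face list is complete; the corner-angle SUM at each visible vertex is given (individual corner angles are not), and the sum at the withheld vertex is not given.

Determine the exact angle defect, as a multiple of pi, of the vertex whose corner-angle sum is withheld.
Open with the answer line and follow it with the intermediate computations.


Answer: defect(P3) = (3/2)*pi

V = 4, E = 6, F = 4; chi = V - E + F = 2
Gauss-Bonnet: total defect = 2*pi*chi = 4*pi; visible defects sum to (5/2)*pi


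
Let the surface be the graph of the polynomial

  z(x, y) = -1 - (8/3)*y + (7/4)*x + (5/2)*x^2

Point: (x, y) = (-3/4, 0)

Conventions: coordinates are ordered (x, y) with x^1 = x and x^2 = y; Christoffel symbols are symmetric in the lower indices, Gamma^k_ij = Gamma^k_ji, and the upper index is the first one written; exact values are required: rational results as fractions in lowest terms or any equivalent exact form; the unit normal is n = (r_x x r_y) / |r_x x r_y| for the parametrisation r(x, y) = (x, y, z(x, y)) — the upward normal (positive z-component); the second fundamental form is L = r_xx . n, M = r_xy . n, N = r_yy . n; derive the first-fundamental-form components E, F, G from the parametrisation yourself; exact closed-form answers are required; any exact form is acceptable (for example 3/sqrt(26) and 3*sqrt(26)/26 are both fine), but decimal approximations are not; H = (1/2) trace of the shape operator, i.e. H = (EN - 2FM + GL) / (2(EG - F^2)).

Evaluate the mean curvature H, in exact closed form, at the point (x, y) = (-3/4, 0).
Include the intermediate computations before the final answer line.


z_x = -2, z_y = -8/3, z_xx = 5, z_xy = 0, z_yy = 0
E = 5, F = 16/3, G = 73/9; answer radicand W^2 = 109/9
unnormalised second-form numerators: l = 5, m = 0, n = 0; L = l/sqrt(109/9), and similarly M = m/sqrt(W^2), N = n/sqrt(W^2)
H = (E*n - 2*F*m + G*l) / (2*(EG - F^2)*sqrt(W^2)); E*n - 2*F*m + G*l = 365/9, EG - F^2 = 109/9, so H = (365/218)/sqrt(109/9)

Answer: H = 1095*sqrt(109)/23762


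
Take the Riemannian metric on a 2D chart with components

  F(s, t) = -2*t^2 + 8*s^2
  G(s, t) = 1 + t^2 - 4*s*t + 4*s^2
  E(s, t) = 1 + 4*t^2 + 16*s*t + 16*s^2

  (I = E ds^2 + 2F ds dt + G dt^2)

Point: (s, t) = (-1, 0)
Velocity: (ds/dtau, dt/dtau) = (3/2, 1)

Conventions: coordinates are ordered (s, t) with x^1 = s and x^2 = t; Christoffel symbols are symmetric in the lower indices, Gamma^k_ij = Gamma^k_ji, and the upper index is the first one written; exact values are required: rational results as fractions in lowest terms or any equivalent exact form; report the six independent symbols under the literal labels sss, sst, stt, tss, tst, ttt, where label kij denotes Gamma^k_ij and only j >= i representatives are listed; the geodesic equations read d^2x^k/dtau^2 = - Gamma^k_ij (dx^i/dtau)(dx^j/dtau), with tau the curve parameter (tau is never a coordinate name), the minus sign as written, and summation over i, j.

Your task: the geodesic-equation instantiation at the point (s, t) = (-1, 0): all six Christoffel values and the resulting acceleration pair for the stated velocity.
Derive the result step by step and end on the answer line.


E = 17, F = 8, G = 5 at the point
E_s = -32, E_t = -16, F_s = -16, F_t = 0, G_s = -8, G_t = 4
EG - F^2 = 21;  g^inv = (1/21) * [[5, -8], [-8, 17]]
first-kind symbols [ij,l] = (1/2)(d_i g_jl + d_j g_il - d_l g_ij): [ss,s] = E_s/2 = -16, [ss,t] = F_s - E_t/2 = -8, [st,s] = E_t/2 = -8, [st,t] = G_s/2 = -4, [tt,s] = F_t - G_s/2 = 4, [tt,t] = G_t/2 = 2
Gamma^s_ij = (G*[ij,s] - F*[ij,t])/(EG - F^2), Gamma^t_ij = (E*[ij,t] - F*[ij,s])/(EG - F^2)
Gamma_sss = -16/21, Gamma_sst = -8/21, Gamma_stt = 4/21, Gamma_tss = -8/21, Gamma_tst = -4/21, Gamma_ttt = 2/21
d^2s/dtau^2 = -(Gamma_sss*(3/2)^2 + 2*Gamma_sst*(3/2)*(1) + Gamma_stt*(1)^2) = 8/3
d^2t/dtau^2 = -(Gamma_tss*(3/2)^2 + 2*Gamma_tst*(3/2)*(1) + Gamma_ttt*(1)^2) = 4/3

Answer: Gamma_sss = -16/21, Gamma_sst = -8/21, Gamma_stt = 4/21, Gamma_tss = -8/21, Gamma_tst = -4/21, Gamma_ttt = 2/21; accelerations (d^2s/dtau^2, d^2t/dtau^2) = (8/3, 4/3)
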